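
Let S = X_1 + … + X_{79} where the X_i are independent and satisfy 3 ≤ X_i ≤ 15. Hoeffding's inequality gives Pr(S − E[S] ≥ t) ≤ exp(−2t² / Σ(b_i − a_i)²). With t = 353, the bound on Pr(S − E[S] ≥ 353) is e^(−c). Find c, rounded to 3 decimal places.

Σ(b_i − a_i)² = 79·(12)² = 11376.
c = 2t²/11376 = 2·353²/11376 = 21.9073.

21.907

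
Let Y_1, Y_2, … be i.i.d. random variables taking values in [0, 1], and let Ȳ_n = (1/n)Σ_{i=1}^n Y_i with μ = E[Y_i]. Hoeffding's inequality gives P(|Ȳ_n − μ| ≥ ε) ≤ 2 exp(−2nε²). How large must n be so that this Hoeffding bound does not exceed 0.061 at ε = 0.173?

59

Require 2·exp(−2nε²) ≤ 0.061, i.e. 2nε² ≥ ln(2/0.061) = 3.490029.
So n ≥ 3.490029 / (2·0.173²) = 58.305.
The smallest integer n is 59.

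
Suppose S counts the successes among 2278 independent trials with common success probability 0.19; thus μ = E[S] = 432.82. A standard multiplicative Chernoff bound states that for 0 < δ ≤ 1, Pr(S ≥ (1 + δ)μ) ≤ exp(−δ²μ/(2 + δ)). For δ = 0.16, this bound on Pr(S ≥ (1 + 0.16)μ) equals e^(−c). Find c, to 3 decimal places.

5.130

c = δ²μ/(2 + δ) = 0.16²·432.82/(2 + 0.16) = 5.1297.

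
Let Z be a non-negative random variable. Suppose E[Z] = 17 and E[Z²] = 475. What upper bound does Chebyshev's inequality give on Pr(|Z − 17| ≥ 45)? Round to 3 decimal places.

0.092

Var(Z) = E[Z²] − (E[Z])² = 475 − 289 = 186.
Chebyshev's inequality: Pr(|Z − μ| ≥ t) ≤ Var(Z)/t² = 186/2025 = 0.0919.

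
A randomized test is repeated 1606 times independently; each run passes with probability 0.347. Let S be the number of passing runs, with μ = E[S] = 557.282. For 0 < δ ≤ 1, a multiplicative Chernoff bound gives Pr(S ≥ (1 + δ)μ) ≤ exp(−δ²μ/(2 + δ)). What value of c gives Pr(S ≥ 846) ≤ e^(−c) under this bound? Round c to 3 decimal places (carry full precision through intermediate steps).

59.402

Write 846 = (1 + δ)μ, so δ = 846/557.282 − 1 = 0.5180824…
Then the exponent is δ²μ/(2 + δ) = (846 − μ)² / (μ·(2 + δ)) = 59.402232.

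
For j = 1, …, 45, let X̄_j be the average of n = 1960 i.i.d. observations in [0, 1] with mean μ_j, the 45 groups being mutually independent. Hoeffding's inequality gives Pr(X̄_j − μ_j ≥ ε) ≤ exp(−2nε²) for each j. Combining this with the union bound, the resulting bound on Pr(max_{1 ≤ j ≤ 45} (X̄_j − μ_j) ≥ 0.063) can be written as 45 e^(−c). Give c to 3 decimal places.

15.558

Union bound over the 45 events: Pr(max_{1 ≤ j ≤ 45} (X̄_j − μ_j) ≥ 0.063) ≤ 45·exp(−2nε²) = 45 exp(−2·1960·0.063²).
So c = 2·1960·0.063² = 15.5585.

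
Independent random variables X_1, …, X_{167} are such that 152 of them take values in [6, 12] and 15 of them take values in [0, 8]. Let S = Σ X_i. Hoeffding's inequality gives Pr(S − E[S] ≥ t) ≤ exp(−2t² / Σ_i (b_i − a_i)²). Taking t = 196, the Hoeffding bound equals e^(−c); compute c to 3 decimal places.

Σ(b_i − a_i)² = 152·6² + 15·8² = 6432.
c = 2t² / 6432 = 2·196² / 6432 = 11.9453.

11.945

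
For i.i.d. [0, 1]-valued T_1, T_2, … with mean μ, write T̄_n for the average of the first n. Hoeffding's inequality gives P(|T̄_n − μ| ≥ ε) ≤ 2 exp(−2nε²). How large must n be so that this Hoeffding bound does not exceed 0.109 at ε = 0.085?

Require 2·exp(−2nε²) ≤ 0.109, i.e. 2nε² ≥ ln(2/0.109) = 2.909555.
So n ≥ 2.909555 / (2·0.085²) = 201.353.
The smallest integer n is 202.

202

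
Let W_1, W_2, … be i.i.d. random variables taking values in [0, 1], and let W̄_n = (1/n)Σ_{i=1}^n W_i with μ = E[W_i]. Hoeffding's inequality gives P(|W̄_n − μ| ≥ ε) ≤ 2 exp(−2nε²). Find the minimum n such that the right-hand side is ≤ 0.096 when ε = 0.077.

Require 2·exp(−2nε²) ≤ 0.096, i.e. 2nε² ≥ ln(2/0.096) = 3.036554.
So n ≥ 3.036554 / (2·0.077²) = 256.076.
The smallest integer n is 257.

257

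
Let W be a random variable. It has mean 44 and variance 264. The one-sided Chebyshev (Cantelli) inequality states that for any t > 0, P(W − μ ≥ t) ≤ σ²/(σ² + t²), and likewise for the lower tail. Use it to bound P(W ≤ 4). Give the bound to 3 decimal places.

Here σ² = 264 and t = 40, so σ² + t² = 1864.
Cantelli's bound: 264/1864 = 0.1416.

0.142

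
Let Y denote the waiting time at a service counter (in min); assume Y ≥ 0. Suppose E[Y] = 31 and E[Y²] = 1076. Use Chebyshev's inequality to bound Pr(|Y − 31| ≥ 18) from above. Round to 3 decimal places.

Var(Y) = E[Y²] − (E[Y])² = 1076 − 961 = 115.
Chebyshev's inequality: Pr(|Y − μ| ≥ t) ≤ Var(Y)/t² = 115/324 = 0.3549.

0.355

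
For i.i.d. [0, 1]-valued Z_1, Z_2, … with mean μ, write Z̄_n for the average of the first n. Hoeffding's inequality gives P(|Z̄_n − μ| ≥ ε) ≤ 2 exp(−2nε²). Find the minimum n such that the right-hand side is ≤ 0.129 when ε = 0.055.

454

Require 2·exp(−2nε²) ≤ 0.129, i.e. 2nε² ≥ ln(2/0.129) = 2.741090.
So n ≥ 2.741090 / (2·0.055²) = 453.073.
The smallest integer n is 454.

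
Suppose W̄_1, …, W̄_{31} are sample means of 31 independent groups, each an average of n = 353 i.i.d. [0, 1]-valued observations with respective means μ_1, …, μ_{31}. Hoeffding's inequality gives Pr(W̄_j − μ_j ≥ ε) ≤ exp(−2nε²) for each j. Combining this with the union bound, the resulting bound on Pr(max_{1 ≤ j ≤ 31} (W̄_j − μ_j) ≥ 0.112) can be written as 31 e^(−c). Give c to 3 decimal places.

Union bound over the 31 events: Pr(max_{1 ≤ j ≤ 31} (W̄_j − μ_j) ≥ 0.112) ≤ 31·exp(−2nε²) = 31 exp(−2·353·0.112²).
So c = 2·353·0.112² = 8.8561.

8.856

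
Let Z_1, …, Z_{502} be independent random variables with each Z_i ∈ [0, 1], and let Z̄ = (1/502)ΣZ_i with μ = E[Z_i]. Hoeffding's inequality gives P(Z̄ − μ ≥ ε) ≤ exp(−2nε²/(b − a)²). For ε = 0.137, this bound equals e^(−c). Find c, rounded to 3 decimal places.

18.844

c = 2nε²/(b − a)² = 2·502·0.137² / 1² = 18.8441.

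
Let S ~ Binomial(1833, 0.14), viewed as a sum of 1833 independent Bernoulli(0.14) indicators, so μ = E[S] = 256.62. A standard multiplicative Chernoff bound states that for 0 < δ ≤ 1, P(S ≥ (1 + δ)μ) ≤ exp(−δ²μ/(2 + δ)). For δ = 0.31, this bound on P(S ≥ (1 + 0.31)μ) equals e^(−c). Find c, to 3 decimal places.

c = δ²μ/(2 + δ) = 0.31²·256.62/(2 + 0.31) = 10.6758.

10.676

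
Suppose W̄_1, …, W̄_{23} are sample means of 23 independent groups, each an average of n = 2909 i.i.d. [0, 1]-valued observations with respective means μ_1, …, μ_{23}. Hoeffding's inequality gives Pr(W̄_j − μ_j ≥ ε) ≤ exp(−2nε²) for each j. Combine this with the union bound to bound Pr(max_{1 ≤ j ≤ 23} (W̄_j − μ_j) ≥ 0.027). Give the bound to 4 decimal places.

Per-experiment Hoeffding bound: exp(−2·2909·0.027²) = exp(−4.24132) = 0.014389.
Union bound over 23 events: 23·0.014389 = 0.33094.

0.3309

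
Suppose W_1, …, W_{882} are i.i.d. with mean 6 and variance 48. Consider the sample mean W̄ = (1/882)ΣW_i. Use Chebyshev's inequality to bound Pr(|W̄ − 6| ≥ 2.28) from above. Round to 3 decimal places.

Var(W̄) = Var(W_i)/n = 48/882 = 0.054422.
Chebyshev: Pr(|W̄ − 6| ≥ 2.28) ≤ Var(W̄)/(2.28)² = 48/(882·2.28²) = 0.0105.

0.010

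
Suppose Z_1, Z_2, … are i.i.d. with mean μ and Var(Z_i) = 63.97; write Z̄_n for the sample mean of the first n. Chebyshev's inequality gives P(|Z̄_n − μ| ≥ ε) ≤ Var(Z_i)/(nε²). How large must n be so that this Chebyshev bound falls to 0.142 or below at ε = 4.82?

Require 63.97/(n·4.82²) ≤ 0.142, i.e. n ≥ 63.97/(0.142·4.82²) = 19.391.
The smallest integer n is 20.

20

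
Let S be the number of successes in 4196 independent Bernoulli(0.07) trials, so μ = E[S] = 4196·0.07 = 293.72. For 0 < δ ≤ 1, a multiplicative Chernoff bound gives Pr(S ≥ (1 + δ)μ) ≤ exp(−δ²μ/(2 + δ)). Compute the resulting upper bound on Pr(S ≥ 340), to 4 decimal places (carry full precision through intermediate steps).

0.0341

Write 340 = (1 + δ)μ, so δ = 340/293.72 − 1 = 0.157565…
Then the exponent is δ²μ/(2 + δ) = (340 − μ)² / (μ·(2 + δ)) = 3.379787.
Bound = exp(−3.379787) = 0.03405.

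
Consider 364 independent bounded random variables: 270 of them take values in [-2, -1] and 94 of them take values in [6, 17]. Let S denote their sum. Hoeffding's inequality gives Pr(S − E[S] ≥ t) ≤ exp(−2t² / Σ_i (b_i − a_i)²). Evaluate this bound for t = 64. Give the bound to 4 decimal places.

Σ(b_i − a_i)² = 270·1² + 94·11² = 11644.
Exponent = 2·64² / 11644 = 0.70354.
Bound = exp(−0.70354) = 0.49483.

0.4948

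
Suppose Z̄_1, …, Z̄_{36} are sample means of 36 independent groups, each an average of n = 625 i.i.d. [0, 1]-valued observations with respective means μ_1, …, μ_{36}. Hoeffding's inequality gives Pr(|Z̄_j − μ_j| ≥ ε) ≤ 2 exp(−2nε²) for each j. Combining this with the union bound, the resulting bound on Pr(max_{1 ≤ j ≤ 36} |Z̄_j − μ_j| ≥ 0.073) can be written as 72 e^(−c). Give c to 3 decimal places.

Union bound over the 36 events: Pr(max_{1 ≤ j ≤ 36} |Z̄_j − μ_j| ≥ 0.073) ≤ 36·2·exp(−2nε²) = 72 exp(−2·625·0.073²).
So c = 2·625·0.073² = 6.6612.

6.661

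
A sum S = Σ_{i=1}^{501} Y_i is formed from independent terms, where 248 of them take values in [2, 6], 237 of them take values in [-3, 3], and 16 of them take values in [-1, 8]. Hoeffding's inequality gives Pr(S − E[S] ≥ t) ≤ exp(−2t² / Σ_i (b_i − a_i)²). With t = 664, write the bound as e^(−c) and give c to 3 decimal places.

63.916

Σ(b_i − a_i)² = 248·4² + 237·6² + 16·9² = 13796.
c = 2t² / 13796 = 2·664² / 13796 = 63.9165.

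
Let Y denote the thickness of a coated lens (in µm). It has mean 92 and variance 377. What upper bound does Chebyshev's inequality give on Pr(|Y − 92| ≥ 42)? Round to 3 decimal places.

Chebyshev: Pr(|Y − μ| ≥ t) ≤ Var(Y)/t².
Bound = 377 / 1764 = 0.2137.

0.214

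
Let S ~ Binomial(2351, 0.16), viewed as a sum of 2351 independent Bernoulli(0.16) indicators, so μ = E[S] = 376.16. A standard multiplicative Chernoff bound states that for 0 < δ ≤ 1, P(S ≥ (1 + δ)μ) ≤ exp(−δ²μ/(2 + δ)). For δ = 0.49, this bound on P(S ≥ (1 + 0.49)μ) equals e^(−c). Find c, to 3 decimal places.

c = δ²μ/(2 + δ) = 0.49²·376.16/(2 + 0.49) = 36.2715.

36.271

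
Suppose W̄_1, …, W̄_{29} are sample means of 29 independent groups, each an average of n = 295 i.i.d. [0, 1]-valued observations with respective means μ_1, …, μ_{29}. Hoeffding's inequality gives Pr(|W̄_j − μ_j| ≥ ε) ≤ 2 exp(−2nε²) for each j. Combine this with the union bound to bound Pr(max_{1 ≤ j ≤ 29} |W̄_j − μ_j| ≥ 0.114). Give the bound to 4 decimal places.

0.0271

Per-experiment Hoeffding bound: 2·exp(−2·295·0.114²) = 2·exp(−7.66764) = 0.00093544.
Union bound over 29 events: 29·0.00093544 = 0.02713.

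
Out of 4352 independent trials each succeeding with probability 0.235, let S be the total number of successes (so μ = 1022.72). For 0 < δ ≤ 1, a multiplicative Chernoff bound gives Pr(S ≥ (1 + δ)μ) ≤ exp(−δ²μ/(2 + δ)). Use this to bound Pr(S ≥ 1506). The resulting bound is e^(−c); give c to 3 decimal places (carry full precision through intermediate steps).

92.363

Write 1506 = (1 + δ)μ, so δ = 1506/1022.72 − 1 = 0.4725438…
Then the exponent is δ²μ/(2 + δ) = (1506 − μ)² / (μ·(2 + δ)) = 92.362760.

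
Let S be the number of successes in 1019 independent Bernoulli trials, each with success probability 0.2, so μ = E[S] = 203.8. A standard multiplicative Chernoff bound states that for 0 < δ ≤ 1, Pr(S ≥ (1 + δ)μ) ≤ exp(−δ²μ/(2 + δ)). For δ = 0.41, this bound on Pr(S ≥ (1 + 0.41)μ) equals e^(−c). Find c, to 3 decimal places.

14.215

c = δ²μ/(2 + δ) = 0.41²·203.8/(2 + 0.41) = 14.2153.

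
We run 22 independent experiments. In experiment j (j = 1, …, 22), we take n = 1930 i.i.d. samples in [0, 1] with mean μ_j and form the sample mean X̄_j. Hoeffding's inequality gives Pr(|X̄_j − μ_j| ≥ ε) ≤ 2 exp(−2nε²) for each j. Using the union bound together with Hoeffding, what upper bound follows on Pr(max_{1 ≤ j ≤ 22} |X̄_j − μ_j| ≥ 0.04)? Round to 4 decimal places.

0.0915

Per-experiment Hoeffding bound: 2·exp(−2·1930·0.04²) = 2·exp(−6.17600) = 0.0041575.
Union bound over 22 events: 22·0.0041575 = 0.09146.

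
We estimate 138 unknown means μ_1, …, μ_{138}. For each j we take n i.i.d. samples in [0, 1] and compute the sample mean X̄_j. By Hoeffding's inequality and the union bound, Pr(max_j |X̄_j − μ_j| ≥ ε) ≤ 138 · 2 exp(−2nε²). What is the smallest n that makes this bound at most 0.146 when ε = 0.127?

Need 2·138·exp(−2nε²) ≤ 0.146, i.e. exp(−2nε²) ≤ 0.146/276.
So 2nε² ≥ ln(276/0.146) = 7.544550.
Hence n ≥ 7.544550/(2·0.127²) = 233.882.
The smallest integer n is 234.

234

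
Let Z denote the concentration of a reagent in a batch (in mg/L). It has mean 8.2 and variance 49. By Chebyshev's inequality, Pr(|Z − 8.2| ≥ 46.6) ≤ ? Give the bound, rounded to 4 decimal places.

Chebyshev: Pr(|Z − μ| ≥ t) ≤ Var(Z)/t².
Bound = 49 / 2171.56 = 0.0226.

0.0226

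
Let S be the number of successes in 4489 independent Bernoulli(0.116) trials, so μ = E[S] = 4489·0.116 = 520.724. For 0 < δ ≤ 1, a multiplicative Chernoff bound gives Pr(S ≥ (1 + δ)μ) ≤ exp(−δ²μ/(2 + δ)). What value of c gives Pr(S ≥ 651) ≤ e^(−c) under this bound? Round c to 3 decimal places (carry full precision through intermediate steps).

Write 651 = (1 + δ)μ, so δ = 651/520.724 − 1 = 0.2501824…
Then the exponent is δ²μ/(2 + δ) = (651 − μ)² / (μ·(2 + δ)) = 14.484500.

14.484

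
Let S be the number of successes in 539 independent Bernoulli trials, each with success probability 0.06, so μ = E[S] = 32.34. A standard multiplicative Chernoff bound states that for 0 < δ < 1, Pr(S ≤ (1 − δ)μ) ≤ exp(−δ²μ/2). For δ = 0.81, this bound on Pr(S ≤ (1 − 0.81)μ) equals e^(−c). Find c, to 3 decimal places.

c = δ²μ/2 = 0.81²·32.34/2 = 10.6091.

10.609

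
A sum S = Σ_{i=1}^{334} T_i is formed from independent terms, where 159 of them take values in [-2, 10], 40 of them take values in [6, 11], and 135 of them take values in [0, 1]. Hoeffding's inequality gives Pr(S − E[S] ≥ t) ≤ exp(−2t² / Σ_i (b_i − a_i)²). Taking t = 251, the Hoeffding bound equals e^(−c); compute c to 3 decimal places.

5.243

Σ(b_i − a_i)² = 159·12² + 40·5² + 135·1² = 24031.
c = 2t² / 24031 = 2·251² / 24031 = 5.2433.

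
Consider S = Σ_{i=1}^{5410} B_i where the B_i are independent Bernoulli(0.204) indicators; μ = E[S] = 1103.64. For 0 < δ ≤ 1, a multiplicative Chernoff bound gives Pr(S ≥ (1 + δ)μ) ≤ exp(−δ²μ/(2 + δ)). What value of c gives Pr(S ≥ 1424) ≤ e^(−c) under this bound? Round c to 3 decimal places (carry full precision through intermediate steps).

Write 1424 = (1 + δ)μ, so δ = 1424/1103.64 − 1 = 0.2902758…
Then the exponent is δ²μ/(2 + δ) = (1424 − μ)² / (μ·(2 + δ)) = 40.603302.

40.603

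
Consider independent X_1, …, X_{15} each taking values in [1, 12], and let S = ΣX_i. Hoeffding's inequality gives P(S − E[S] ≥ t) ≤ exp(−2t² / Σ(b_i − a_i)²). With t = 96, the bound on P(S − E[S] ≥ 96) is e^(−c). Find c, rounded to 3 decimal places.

10.155

Σ(b_i − a_i)² = 15·(11)² = 1815.
c = 2t²/1815 = 2·96²/1815 = 10.1554.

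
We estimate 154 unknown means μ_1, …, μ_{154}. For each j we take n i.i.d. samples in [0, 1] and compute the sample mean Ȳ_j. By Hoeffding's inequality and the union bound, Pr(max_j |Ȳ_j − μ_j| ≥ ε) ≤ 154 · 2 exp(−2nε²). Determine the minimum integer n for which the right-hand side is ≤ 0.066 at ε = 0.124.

Need 2·154·exp(−2nε²) ≤ 0.066, i.e. exp(−2nε²) ≤ 0.066/308.
So 2nε² ≥ ln(308/0.066) = 8.448200.
Hence n ≥ 8.448200/(2·0.124²) = 274.720.
The smallest integer n is 275.

275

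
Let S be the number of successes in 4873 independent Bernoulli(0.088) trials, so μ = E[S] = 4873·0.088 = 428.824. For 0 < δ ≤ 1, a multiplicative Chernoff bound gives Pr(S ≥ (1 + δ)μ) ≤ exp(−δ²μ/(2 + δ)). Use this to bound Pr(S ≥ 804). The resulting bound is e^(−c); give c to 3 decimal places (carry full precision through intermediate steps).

114.174

Write 804 = (1 + δ)μ, so δ = 804/428.824 − 1 = 0.8748951…
Then the exponent is δ²μ/(2 + δ) = (804 − μ)² / (μ·(2 + δ)) = 114.174473.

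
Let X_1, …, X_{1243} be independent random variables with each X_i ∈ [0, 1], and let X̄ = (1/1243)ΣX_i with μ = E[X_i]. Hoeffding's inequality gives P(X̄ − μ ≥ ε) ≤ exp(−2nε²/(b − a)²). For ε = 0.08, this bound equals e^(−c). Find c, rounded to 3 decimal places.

15.910

c = 2nε²/(b − a)² = 2·1243·0.08² / 1² = 15.9104.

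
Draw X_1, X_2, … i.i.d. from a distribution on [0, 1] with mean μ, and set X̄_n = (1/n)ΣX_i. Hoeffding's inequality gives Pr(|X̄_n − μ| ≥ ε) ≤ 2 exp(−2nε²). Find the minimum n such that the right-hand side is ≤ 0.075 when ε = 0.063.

414

Require 2·exp(−2nε²) ≤ 0.075, i.e. 2nε² ≥ ln(2/0.075) = 3.283414.
So n ≥ 3.283414 / (2·0.063²) = 413.632.
The smallest integer n is 414.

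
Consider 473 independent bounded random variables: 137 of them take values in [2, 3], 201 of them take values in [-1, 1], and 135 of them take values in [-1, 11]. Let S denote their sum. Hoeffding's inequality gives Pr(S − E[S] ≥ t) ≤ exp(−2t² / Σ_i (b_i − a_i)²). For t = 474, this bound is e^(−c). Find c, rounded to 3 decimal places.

22.048

Σ(b_i − a_i)² = 137·1² + 201·2² + 135·12² = 20381.
c = 2t² / 20381 = 2·474² / 20381 = 22.0476.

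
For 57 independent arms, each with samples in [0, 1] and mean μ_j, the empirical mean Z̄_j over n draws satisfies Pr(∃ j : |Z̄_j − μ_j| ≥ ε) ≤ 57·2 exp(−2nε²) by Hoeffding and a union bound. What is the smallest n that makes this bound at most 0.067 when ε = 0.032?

Need 2·57·exp(−2nε²) ≤ 0.067, i.e. exp(−2nε²) ≤ 0.067/114.
So 2nε² ≥ ln(114/0.067) = 7.439261.
Hence n ≥ 7.439261/(2·0.032²) = 3632.452.
The smallest integer n is 3633.

3633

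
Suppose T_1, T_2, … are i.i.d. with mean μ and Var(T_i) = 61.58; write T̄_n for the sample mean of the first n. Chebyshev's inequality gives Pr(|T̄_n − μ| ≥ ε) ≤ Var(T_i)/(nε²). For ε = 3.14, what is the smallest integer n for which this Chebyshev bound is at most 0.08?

Require 61.58/(n·3.14²) ≤ 0.08, i.e. n ≥ 61.58/(0.08·3.14²) = 78.071.
The smallest integer n is 79.

79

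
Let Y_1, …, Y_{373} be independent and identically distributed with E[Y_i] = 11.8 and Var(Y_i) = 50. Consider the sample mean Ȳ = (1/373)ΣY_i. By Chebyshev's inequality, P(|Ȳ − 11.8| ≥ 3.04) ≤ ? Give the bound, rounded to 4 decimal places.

Var(Ȳ) = Var(Y_i)/n = 50/373 = 0.13405.
Chebyshev: P(|Ȳ − 11.8| ≥ 3.04) ≤ Var(Ȳ)/(3.04)² = 50/(373·3.04²) = 0.0145.

0.0145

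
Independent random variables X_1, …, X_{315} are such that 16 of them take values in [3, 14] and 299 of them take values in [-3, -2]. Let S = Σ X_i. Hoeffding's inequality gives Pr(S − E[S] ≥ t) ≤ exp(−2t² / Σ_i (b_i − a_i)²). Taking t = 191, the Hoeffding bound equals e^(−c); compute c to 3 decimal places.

32.645

Σ(b_i − a_i)² = 16·11² + 299·1² = 2235.
c = 2t² / 2235 = 2·191² / 2235 = 32.6452.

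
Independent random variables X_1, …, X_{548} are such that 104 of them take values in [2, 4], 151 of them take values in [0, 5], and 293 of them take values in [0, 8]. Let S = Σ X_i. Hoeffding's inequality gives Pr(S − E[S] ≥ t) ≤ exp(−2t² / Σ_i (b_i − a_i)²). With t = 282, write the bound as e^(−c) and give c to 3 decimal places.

6.932

Σ(b_i − a_i)² = 104·2² + 151·5² + 293·8² = 22943.
c = 2t² / 22943 = 2·282² / 22943 = 6.9323.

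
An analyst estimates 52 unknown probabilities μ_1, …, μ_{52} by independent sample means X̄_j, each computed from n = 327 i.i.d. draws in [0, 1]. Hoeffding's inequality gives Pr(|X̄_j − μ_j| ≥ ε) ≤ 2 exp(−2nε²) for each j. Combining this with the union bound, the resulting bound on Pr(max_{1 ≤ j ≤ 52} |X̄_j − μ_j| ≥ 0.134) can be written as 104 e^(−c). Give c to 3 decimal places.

Union bound over the 52 events: Pr(max_{1 ≤ j ≤ 52} |X̄_j − μ_j| ≥ 0.134) ≤ 52·2·exp(−2nε²) = 104 exp(−2·327·0.134²).
So c = 2·327·0.134² = 11.7432.

11.743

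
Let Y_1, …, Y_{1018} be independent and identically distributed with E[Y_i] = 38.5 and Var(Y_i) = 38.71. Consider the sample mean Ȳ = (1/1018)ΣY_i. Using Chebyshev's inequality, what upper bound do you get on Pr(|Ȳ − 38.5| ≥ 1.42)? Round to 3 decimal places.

0.019

Var(Ȳ) = Var(Y_i)/n = 38.71/1018 = 0.038026.
Chebyshev: Pr(|Ȳ − 38.5| ≥ 1.42) ≤ Var(Ȳ)/(1.42)² = 38.71/(1018·1.42²) = 0.0189.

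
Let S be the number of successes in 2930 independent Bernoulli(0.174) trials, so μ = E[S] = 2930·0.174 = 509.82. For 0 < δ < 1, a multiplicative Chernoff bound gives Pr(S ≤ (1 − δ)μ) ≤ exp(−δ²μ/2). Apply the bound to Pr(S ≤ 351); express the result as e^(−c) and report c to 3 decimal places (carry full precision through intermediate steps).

24.738

Write 351 = (1 − δ)μ, so δ = 1 − 351/509.82 = 0.3115217…
Then the exponent is δ²μ/2 = (μ − 351)²/(2μ) = 24.737939.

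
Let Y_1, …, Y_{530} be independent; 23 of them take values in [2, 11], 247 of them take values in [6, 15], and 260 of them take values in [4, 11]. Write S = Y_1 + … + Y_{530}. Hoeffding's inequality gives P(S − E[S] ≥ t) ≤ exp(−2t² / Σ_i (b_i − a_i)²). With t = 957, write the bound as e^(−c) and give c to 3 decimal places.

52.924

Σ(b_i − a_i)² = 23·9² + 247·9² + 260·7² = 34610.
c = 2t² / 34610 = 2·957² / 34610 = 52.9240.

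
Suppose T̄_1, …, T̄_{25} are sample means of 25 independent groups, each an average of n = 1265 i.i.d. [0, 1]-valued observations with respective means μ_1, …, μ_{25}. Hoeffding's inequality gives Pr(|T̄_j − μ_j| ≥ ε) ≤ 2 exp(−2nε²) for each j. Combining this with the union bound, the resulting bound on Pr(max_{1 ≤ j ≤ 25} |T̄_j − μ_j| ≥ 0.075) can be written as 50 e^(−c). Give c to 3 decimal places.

14.231

Union bound over the 25 events: Pr(max_{1 ≤ j ≤ 25} |T̄_j − μ_j| ≥ 0.075) ≤ 25·2·exp(−2nε²) = 50 exp(−2·1265·0.075²).
So c = 2·1265·0.075² = 14.2312.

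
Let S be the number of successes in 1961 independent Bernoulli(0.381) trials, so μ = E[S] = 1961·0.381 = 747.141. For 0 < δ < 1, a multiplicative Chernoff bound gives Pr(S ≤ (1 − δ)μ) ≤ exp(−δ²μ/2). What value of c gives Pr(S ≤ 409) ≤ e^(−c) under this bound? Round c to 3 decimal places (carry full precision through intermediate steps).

Write 409 = (1 − δ)μ, so δ = 1 − 409/747.141 = 0.4525799…
Then the exponent is δ²μ/2 = (μ − 409)²/(2μ) = 76.517910.

76.518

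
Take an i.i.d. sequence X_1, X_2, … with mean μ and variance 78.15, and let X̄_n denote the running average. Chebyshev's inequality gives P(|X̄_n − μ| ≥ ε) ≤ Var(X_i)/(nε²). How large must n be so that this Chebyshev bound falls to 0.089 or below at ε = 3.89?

Require 78.15/(n·3.89²) ≤ 0.089, i.e. n ≥ 78.15/(0.089·3.89²) = 58.028.
The smallest integer n is 59.

59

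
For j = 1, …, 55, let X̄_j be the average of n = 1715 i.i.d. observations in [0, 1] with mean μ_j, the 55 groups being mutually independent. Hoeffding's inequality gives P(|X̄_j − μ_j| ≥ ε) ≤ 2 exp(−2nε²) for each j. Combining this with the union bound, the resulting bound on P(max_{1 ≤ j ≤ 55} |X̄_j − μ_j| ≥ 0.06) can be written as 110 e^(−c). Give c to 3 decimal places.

Union bound over the 55 events: P(max_{1 ≤ j ≤ 55} |X̄_j − μ_j| ≥ 0.06) ≤ 55·2·exp(−2nε²) = 110 exp(−2·1715·0.06²).
So c = 2·1715·0.06² = 12.3480.

12.348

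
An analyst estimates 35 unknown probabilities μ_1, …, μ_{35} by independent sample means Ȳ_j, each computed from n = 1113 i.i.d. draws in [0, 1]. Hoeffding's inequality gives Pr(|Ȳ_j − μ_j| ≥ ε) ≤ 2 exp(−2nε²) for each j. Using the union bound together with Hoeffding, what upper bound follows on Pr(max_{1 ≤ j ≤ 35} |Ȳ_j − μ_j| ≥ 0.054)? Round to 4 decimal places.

0.1062

Per-experiment Hoeffding bound: 2·exp(−2·1113·0.054²) = 2·exp(−6.49102) = 0.003034.
Union bound over 35 events: 35·0.003034 = 0.10619.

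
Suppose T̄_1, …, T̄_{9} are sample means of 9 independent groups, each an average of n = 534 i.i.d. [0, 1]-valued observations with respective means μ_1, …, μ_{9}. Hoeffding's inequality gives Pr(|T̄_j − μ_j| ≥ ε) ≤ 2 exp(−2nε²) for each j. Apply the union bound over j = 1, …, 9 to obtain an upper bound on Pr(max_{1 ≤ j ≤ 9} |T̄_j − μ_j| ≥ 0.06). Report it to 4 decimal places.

0.3850

Per-experiment Hoeffding bound: 2·exp(−2·534·0.06²) = 2·exp(−3.84480) = 0.042781.
Union bound over 9 events: 9·0.042781 = 0.38503.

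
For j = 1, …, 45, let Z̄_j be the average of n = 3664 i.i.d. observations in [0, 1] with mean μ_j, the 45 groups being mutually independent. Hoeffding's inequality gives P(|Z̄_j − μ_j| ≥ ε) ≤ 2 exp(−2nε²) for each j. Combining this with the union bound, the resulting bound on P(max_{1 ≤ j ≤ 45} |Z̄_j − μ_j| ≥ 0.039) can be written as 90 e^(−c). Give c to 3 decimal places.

11.146

Union bound over the 45 events: P(max_{1 ≤ j ≤ 45} |Z̄_j − μ_j| ≥ 0.039) ≤ 45·2·exp(−2nε²) = 90 exp(−2·3664·0.039²).
So c = 2·3664·0.039² = 11.1459.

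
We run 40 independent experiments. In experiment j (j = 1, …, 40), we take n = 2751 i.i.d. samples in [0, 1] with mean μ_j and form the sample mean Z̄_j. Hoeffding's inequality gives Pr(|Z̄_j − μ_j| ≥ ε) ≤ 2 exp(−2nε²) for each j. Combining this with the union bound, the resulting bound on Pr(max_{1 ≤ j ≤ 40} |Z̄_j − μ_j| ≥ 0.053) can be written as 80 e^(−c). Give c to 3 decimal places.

Union bound over the 40 events: Pr(max_{1 ≤ j ≤ 40} |Z̄_j − μ_j| ≥ 0.053) ≤ 40·2·exp(−2nε²) = 80 exp(−2·2751·0.053²).
So c = 2·2751·0.053² = 15.4551.

15.455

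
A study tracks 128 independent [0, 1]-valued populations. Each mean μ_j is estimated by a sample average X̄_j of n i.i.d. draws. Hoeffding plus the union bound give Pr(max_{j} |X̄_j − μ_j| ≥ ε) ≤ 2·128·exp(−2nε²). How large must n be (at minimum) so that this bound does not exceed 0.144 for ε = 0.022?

Need 2·128·exp(−2nε²) ≤ 0.144, i.e. exp(−2nε²) ≤ 0.144/256.
So 2nε² ≥ ln(256/0.144) = 7.483119.
Hence n ≥ 7.483119/(2·0.022²) = 7730.495.
The smallest integer n is 7731.

7731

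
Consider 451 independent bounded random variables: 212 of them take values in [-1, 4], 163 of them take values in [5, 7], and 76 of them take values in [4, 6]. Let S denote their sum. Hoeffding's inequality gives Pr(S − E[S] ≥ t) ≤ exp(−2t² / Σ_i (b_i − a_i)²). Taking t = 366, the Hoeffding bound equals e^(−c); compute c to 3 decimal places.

42.825

Σ(b_i − a_i)² = 212·5² + 163·2² + 76·2² = 6256.
c = 2t² / 6256 = 2·366² / 6256 = 42.8248.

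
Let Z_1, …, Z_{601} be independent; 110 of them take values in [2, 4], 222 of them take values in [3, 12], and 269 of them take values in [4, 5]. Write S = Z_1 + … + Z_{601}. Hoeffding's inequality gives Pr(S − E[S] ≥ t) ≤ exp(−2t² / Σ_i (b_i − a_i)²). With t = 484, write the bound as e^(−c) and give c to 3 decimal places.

Σ(b_i − a_i)² = 110·2² + 222·9² + 269·1² = 18691.
c = 2t² / 18691 = 2·484² / 18691 = 25.0662.

25.066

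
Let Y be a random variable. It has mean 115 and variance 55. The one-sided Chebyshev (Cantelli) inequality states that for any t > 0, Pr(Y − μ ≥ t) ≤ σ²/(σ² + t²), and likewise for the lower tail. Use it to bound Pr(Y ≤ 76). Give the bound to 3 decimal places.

0.035

Here σ² = 55 and t = 39, so σ² + t² = 1576.
Cantelli's bound: 55/1576 = 0.0349.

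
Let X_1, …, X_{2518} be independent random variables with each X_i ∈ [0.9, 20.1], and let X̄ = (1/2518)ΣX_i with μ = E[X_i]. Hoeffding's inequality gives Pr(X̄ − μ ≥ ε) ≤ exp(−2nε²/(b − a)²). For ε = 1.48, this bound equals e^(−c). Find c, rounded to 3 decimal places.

29.923

c = 2nε²/(b − a)² = 2·2518·1.48² / 19.2² = 29.9231.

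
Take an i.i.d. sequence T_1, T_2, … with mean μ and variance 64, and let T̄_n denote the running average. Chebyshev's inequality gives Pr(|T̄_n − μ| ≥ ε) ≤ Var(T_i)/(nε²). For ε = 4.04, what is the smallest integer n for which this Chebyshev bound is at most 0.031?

127

Require 64/(n·4.04²) ≤ 0.031, i.e. n ≥ 64/(0.031·4.04²) = 126.490.
The smallest integer n is 127.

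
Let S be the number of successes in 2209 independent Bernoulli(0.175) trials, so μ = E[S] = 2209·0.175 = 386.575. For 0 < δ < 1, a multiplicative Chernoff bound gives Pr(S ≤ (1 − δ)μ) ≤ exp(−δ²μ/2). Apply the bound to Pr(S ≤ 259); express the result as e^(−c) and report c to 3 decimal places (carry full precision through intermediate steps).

21.051

Write 259 = (1 − δ)μ, so δ = 1 − 259/386.575 = 0.3300136…
Then the exponent is δ²μ/2 = (μ − 259)²/(2μ) = 21.050741.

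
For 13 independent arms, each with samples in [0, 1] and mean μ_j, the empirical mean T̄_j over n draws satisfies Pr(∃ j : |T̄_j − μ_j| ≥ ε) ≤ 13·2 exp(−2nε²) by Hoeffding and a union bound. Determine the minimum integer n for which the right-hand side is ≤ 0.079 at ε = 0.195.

77

Need 2·13·exp(−2nε²) ≤ 0.079, i.e. exp(−2nε²) ≤ 0.079/26.
So 2nε² ≥ ln(26/0.079) = 5.796404.
Hence n ≥ 5.796404/(2·0.195²) = 76.218.
The smallest integer n is 77.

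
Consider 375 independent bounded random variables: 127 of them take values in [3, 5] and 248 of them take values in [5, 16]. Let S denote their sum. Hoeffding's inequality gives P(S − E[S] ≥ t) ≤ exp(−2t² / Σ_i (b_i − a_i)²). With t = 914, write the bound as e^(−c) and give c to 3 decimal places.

Σ(b_i − a_i)² = 127·2² + 248·11² = 30516.
c = 2t² / 30516 = 2·914² / 30516 = 54.7513.

54.751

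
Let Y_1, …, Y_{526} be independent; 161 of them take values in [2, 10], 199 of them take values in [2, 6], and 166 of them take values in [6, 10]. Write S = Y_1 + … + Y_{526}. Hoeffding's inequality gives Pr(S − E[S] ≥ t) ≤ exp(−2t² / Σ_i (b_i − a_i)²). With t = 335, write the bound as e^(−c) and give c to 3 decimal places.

13.903

Σ(b_i − a_i)² = 161·8² + 199·4² + 166·4² = 16144.
c = 2t² / 16144 = 2·335² / 16144 = 13.9030.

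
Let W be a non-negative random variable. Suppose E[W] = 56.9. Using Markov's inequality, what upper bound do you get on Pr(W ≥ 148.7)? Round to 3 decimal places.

Markov's inequality: for a non-negative random variable, Pr(W ≥ a) ≤ E[W]/a.
Here E[W] = 56.9 and a = 148.7, so the bound is 56.9/148.7 = 0.3826.

0.383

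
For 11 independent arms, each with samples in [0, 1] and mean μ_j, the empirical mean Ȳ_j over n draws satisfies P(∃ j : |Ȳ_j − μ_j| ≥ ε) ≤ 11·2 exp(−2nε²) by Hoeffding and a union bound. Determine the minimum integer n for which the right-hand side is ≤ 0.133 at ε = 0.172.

Need 2·11·exp(−2nε²) ≤ 0.133, i.e. exp(−2nε²) ≤ 0.133/22.
So 2nε² ≥ ln(22/0.133) = 5.108449.
Hence n ≥ 5.108449/(2·0.172²) = 86.338.
The smallest integer n is 87.

87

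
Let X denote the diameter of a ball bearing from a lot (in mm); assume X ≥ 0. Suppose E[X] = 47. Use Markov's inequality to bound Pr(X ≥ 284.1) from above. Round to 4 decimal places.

Markov's inequality: for a non-negative random variable, Pr(X ≥ a) ≤ E[X]/a.
Here E[X] = 47 and a = 284.1, so the bound is 47/284.1 = 0.1654.

0.1654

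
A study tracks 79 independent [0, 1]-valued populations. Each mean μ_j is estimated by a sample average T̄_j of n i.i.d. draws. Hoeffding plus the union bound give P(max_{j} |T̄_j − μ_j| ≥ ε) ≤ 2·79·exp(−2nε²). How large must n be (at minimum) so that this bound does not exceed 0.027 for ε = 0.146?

204

Need 2·79·exp(−2nε²) ≤ 0.027, i.e. exp(−2nε²) ≤ 0.027/158.
So 2nε² ≥ ln(158/0.027) = 8.674513.
Hence n ≥ 8.674513/(2·0.146²) = 203.474.
The smallest integer n is 204.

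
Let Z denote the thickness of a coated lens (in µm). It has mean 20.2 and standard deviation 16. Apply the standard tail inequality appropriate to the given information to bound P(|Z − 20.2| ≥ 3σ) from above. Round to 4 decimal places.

Mean and variance are known, so Chebyshev's inequality applies.
Chebyshev: P(|Z − μ| ≥ t) ≤ Var(Z)/t².
Var(Z) = σ² = 16² = 256.
t = 3·16 = 48.
Bound = 256 / 2304 = 0.1111.

0.1111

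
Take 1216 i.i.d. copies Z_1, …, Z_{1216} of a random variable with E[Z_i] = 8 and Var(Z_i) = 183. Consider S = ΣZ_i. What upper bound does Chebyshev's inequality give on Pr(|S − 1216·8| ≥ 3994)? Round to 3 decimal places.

Var(S) = n·Var(Z_i) = 1216·183 = 222528.
Chebyshev: Pr(|S − 1216·8| ≥ 3994) ≤ Var(S)/3994² = 222528/15952036 = 0.0139.

0.014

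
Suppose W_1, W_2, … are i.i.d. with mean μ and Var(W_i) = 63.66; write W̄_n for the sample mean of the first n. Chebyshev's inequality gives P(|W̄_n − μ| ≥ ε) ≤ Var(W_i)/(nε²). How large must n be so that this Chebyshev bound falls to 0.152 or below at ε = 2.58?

63

Require 63.66/(n·2.58²) ≤ 0.152, i.e. n ≥ 63.66/(0.152·2.58²) = 62.919.
The smallest integer n is 63.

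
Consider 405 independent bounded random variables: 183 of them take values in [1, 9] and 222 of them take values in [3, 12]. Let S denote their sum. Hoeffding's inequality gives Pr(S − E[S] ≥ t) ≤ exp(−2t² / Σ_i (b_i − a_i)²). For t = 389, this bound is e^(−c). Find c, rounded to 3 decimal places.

Σ(b_i − a_i)² = 183·8² + 222·9² = 29694.
c = 2t² / 29694 = 2·389² / 29694 = 10.1920.

10.192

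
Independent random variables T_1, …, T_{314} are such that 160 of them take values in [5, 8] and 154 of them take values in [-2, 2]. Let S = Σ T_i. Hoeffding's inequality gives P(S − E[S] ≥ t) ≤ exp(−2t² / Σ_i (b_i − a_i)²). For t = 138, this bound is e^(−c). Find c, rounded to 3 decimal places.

Σ(b_i − a_i)² = 160·3² + 154·4² = 3904.
c = 2t² / 3904 = 2·138² / 3904 = 9.7561.

9.756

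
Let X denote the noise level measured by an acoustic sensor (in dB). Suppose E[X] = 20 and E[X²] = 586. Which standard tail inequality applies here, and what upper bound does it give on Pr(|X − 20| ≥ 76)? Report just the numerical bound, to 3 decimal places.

0.032

The first two moments determine the variance, so Chebyshev's inequality is the sharpest standard bound available.
Var(X) = E[X²] − (E[X])² = 586 − 400 = 186.
Chebyshev's inequality: Pr(|X − μ| ≥ t) ≤ Var(X)/t² = 186/5776 = 0.0322.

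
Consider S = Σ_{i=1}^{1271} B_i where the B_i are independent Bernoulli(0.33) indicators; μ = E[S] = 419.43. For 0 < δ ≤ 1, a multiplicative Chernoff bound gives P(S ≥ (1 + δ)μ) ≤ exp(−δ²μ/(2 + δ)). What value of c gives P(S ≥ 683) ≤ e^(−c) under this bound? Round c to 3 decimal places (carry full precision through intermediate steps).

63.015

Write 683 = (1 + δ)μ, so δ = 683/419.43 − 1 = 0.6284004…
Then the exponent is δ²μ/(2 + δ) = (683 − μ)² / (μ·(2 + δ)) = 63.014563.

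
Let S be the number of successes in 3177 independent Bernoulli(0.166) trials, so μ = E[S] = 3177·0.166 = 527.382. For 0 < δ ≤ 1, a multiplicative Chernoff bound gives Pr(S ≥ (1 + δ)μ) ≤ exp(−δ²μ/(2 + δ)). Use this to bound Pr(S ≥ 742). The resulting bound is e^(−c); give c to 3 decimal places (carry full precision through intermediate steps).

36.286

Write 742 = (1 + δ)μ, so δ = 742/527.382 − 1 = 0.4069498…
Then the exponent is δ²μ/(2 + δ) = (742 − μ)² / (μ·(2 + δ)) = 36.286071.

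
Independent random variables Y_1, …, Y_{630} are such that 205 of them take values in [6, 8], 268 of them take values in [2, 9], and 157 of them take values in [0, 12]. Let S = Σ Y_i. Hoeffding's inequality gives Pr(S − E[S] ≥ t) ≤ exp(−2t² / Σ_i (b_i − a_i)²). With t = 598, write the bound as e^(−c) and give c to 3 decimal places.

19.563

Σ(b_i − a_i)² = 205·2² + 268·7² + 157·12² = 36560.
c = 2t² / 36560 = 2·598² / 36560 = 19.5626.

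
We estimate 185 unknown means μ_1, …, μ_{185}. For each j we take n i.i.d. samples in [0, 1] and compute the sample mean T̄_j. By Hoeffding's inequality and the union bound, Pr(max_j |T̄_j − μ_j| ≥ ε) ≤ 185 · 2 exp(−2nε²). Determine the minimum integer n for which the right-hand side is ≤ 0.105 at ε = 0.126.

258

Need 2·185·exp(−2nε²) ≤ 0.105, i.e. exp(−2nε²) ≤ 0.105/370.
So 2nε² ≥ ln(370/0.105) = 8.167298.
Hence n ≥ 8.167298/(2·0.126²) = 257.222.
The smallest integer n is 258.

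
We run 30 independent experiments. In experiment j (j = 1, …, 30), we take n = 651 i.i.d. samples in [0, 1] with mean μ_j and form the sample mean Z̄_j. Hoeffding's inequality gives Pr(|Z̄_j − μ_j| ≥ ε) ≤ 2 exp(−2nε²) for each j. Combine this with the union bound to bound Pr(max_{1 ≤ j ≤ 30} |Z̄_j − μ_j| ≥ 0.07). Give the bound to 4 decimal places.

Per-experiment Hoeffding bound: 2·exp(−2·651·0.07²) = 2·exp(−6.37980) = 0.0033909.
Union bound over 30 events: 30·0.0033909 = 0.10173.

0.1017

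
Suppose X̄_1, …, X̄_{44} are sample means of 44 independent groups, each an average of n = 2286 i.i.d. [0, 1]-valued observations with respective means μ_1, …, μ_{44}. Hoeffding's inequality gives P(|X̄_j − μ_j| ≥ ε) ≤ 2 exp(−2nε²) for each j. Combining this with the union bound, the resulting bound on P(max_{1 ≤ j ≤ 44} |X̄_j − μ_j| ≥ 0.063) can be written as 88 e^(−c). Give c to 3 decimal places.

18.146

Union bound over the 44 events: P(max_{1 ≤ j ≤ 44} |X̄_j − μ_j| ≥ 0.063) ≤ 44·2·exp(−2nε²) = 88 exp(−2·2286·0.063²).
So c = 2·2286·0.063² = 18.1463.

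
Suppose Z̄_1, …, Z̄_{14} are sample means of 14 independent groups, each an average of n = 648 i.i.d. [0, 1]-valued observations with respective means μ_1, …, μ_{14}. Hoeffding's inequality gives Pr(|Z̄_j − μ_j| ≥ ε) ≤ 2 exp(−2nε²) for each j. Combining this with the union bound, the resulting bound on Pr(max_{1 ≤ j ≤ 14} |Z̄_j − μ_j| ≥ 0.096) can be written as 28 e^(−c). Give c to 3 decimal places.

Union bound over the 14 events: Pr(max_{1 ≤ j ≤ 14} |Z̄_j − μ_j| ≥ 0.096) ≤ 14·2·exp(−2nε²) = 28 exp(−2·648·0.096²).
So c = 2·648·0.096² = 11.9439.

11.944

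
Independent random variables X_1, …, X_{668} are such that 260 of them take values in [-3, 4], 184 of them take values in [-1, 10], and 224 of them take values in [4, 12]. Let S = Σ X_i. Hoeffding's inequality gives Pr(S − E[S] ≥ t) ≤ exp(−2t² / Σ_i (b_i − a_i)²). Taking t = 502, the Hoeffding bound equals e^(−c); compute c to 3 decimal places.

10.215

Σ(b_i − a_i)² = 260·7² + 184·11² + 224·8² = 49340.
c = 2t² / 49340 = 2·502² / 49340 = 10.2150.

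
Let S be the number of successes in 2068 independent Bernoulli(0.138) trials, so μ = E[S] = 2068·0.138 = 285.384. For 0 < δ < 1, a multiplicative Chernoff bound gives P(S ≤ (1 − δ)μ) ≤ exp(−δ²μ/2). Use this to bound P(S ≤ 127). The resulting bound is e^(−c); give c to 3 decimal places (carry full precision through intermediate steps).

Write 127 = (1 − δ)μ, so δ = 1 − 127/285.384 = 0.5549856…
Then the exponent is δ²μ/2 = (μ − 127)²/(2μ) = 43.950417.

43.950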